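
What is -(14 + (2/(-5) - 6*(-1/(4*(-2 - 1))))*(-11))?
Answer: -239/10 ≈ -23.900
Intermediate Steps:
-(14 + (2/(-5) - 6*(-1/(4*(-2 - 1))))*(-11)) = -(14 + (2*(-⅕) - 6/((-3*(-4))))*(-11)) = -(14 + (-⅖ - 6/12)*(-11)) = -(14 + (-⅖ - 6*1/12)*(-11)) = -(14 + (-⅖ - ½)*(-11)) = -(14 - 9/10*(-11)) = -(14 + 99/10) = -1*239/10 = -239/10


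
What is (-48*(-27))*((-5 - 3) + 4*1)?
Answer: -5184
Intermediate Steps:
(-48*(-27))*((-5 - 3) + 4*1) = 1296*(-8 + 4) = 1296*(-4) = -5184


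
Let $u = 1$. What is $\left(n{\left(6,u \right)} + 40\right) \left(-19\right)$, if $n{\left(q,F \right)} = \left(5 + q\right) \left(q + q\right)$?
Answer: $-3268$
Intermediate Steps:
$n{\left(q,F \right)} = 2 q \left(5 + q\right)$ ($n{\left(q,F \right)} = \left(5 + q\right) 2 q = 2 q \left(5 + q\right)$)
$\left(n{\left(6,u \right)} + 40\right) \left(-19\right) = \left(2 \cdot 6 \left(5 + 6\right) + 40\right) \left(-19\right) = \left(2 \cdot 6 \cdot 11 + 40\right) \left(-19\right) = \left(132 + 40\right) \left(-19\right) = 172 \left(-19\right) = -3268$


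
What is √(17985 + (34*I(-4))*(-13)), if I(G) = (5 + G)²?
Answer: √17543 ≈ 132.45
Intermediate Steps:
√(17985 + (34*I(-4))*(-13)) = √(17985 + (34*(5 - 4)²)*(-13)) = √(17985 + (34*1²)*(-13)) = √(17985 + (34*1)*(-13)) = √(17985 + 34*(-13)) = √(17985 - 442) = √17543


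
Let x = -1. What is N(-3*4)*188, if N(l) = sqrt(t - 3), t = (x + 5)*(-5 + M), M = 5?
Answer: 188*I*sqrt(3) ≈ 325.63*I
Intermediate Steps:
t = 0 (t = (-1 + 5)*(-5 + 5) = 4*0 = 0)
N(l) = I*sqrt(3) (N(l) = sqrt(0 - 3) = sqrt(-3) = I*sqrt(3))
N(-3*4)*188 = (I*sqrt(3))*188 = 188*I*sqrt(3)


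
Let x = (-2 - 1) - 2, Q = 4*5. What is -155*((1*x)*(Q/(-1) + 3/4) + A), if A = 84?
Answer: -111755/4 ≈ -27939.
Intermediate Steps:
Q = 20
x = -5 (x = -3 - 2 = -5)
-155*((1*x)*(Q/(-1) + 3/4) + A) = -155*((1*(-5))*(20/(-1) + 3/4) + 84) = -155*(-5*(20*(-1) + 3*(1/4)) + 84) = -155*(-5*(-20 + 3/4) + 84) = -155*(-5*(-77/4) + 84) = -155*(385/4 + 84) = -155*721/4 = -111755/4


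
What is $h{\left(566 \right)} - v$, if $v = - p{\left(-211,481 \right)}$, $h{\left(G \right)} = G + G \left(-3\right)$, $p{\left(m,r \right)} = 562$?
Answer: $-570$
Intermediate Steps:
$h{\left(G \right)} = - 2 G$ ($h{\left(G \right)} = G - 3 G = - 2 G$)
$v = -562$ ($v = \left(-1\right) 562 = -562$)
$h{\left(566 \right)} - v = \left(-2\right) 566 - -562 = -1132 + 562 = -570$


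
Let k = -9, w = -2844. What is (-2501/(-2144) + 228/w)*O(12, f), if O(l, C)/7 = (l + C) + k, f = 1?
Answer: 3864007/127032 ≈ 30.418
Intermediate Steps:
O(l, C) = -63 + 7*C + 7*l (O(l, C) = 7*((l + C) - 9) = 7*((C + l) - 9) = 7*(-9 + C + l) = -63 + 7*C + 7*l)
(-2501/(-2144) + 228/w)*O(12, f) = (-2501/(-2144) + 228/(-2844))*(-63 + 7*1 + 7*12) = (-2501*(-1/2144) + 228*(-1/2844))*(-63 + 7 + 84) = (2501/2144 - 19/237)*28 = (552001/508128)*28 = 3864007/127032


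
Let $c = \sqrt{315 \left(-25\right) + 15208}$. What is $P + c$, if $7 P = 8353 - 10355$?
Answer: $-286 + \sqrt{7333} \approx -200.37$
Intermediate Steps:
$P = -286$ ($P = \frac{8353 - 10355}{7} = \frac{1}{7} \left(-2002\right) = -286$)
$c = \sqrt{7333}$ ($c = \sqrt{-7875 + 15208} = \sqrt{7333} \approx 85.633$)
$P + c = -286 + \sqrt{7333}$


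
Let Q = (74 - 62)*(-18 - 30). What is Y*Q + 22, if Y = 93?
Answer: -53546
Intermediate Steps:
Q = -576 (Q = 12*(-48) = -576)
Y*Q + 22 = 93*(-576) + 22 = -53568 + 22 = -53546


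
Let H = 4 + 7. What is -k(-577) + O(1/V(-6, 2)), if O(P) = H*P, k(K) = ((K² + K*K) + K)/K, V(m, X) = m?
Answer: 6907/6 ≈ 1151.2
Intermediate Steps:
H = 11
k(K) = (K + 2*K²)/K (k(K) = ((K² + K²) + K)/K = (2*K² + K)/K = (K + 2*K²)/K)
O(P) = 11*P
-k(-577) + O(1/V(-6, 2)) = -(1 + 2*(-577)) + 11/(-6) = -(1 - 1154) + 11*(-⅙) = -1*(-1153) - 11/6 = 1153 - 11/6 = 6907/6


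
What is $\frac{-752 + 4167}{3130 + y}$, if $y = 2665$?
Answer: $\frac{683}{1159} \approx 0.5893$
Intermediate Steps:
$\frac{-752 + 4167}{3130 + y} = \frac{-752 + 4167}{3130 + 2665} = \frac{3415}{5795} = 3415 \cdot \frac{1}{5795} = \frac{683}{1159}$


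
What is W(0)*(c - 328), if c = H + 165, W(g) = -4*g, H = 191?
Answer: 0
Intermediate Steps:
c = 356 (c = 191 + 165 = 356)
W(0)*(c - 328) = (-4*0)*(356 - 328) = 0*28 = 0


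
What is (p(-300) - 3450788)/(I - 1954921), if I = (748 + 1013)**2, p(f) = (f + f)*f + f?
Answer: -408886/143275 ≈ -2.8539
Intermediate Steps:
p(f) = f + 2*f**2 (p(f) = (2*f)*f + f = 2*f**2 + f = f + 2*f**2)
I = 3101121 (I = 1761**2 = 3101121)
(p(-300) - 3450788)/(I - 1954921) = (-300*(1 + 2*(-300)) - 3450788)/(3101121 - 1954921) = (-300*(1 - 600) - 3450788)/1146200 = (-300*(-599) - 3450788)*(1/1146200) = (179700 - 3450788)*(1/1146200) = -3271088*1/1146200 = -408886/143275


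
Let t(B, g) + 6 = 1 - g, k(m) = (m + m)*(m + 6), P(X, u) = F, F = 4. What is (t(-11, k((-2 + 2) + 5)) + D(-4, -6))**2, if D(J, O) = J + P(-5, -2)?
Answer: 13225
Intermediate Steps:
P(X, u) = 4
D(J, O) = 4 + J (D(J, O) = J + 4 = 4 + J)
k(m) = 2*m*(6 + m) (k(m) = (2*m)*(6 + m) = 2*m*(6 + m))
t(B, g) = -5 - g (t(B, g) = -6 + (1 - g) = -5 - g)
(t(-11, k((-2 + 2) + 5)) + D(-4, -6))**2 = ((-5 - 2*((-2 + 2) + 5)*(6 + ((-2 + 2) + 5))) + (4 - 4))**2 = ((-5 - 2*(0 + 5)*(6 + (0 + 5))) + 0)**2 = ((-5 - 2*5*(6 + 5)) + 0)**2 = ((-5 - 2*5*11) + 0)**2 = ((-5 - 1*110) + 0)**2 = ((-5 - 110) + 0)**2 = (-115 + 0)**2 = (-115)**2 = 13225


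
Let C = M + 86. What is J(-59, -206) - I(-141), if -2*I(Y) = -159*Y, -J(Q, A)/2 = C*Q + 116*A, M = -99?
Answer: 114935/2 ≈ 57468.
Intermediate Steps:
C = -13 (C = -99 + 86 = -13)
J(Q, A) = -232*A + 26*Q (J(Q, A) = -2*(-13*Q + 116*A) = -232*A + 26*Q)
I(Y) = 159*Y/2 (I(Y) = -(-159)*Y/2 = 159*Y/2)
J(-59, -206) - I(-141) = (-232*(-206) + 26*(-59)) - 159*(-141)/2 = (47792 - 1534) - 1*(-22419/2) = 46258 + 22419/2 = 114935/2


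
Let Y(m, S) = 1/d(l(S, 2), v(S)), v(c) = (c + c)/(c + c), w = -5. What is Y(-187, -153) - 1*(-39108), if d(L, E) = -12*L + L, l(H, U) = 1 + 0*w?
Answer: 430187/11 ≈ 39108.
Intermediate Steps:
v(c) = 1 (v(c) = (2*c)/((2*c)) = (2*c)*(1/(2*c)) = 1)
l(H, U) = 1 (l(H, U) = 1 + 0*(-5) = 1 + 0 = 1)
d(L, E) = -11*L
Y(m, S) = -1/11 (Y(m, S) = 1/(-11*1) = 1/(-11) = -1/11)
Y(-187, -153) - 1*(-39108) = -1/11 - 1*(-39108) = -1/11 + 39108 = 430187/11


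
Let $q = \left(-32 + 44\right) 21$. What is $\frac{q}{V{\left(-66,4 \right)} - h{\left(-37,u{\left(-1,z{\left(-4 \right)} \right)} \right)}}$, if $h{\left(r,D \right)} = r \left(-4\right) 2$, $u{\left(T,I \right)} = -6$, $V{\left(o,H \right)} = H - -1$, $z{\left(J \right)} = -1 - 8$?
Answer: $- \frac{84}{97} \approx -0.86598$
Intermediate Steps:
$z{\left(J \right)} = -9$ ($z{\left(J \right)} = -1 - 8 = -9$)
$V{\left(o,H \right)} = 1 + H$ ($V{\left(o,H \right)} = H + 1 = 1 + H$)
$h{\left(r,D \right)} = - 8 r$ ($h{\left(r,D \right)} = - 4 r 2 = - 8 r$)
$q = 252$ ($q = 12 \cdot 21 = 252$)
$\frac{q}{V{\left(-66,4 \right)} - h{\left(-37,u{\left(-1,z{\left(-4 \right)} \right)} \right)}} = \frac{252}{\left(1 + 4\right) - \left(-8\right) \left(-37\right)} = \frac{252}{5 - 296} = \frac{252}{-291} = 252 \left(- \frac{1}{291}\right) = - \frac{84}{97}$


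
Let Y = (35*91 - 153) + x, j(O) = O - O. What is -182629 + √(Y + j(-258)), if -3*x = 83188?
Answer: -182629 + 2*I*√55569/3 ≈ -1.8263e+5 + 157.15*I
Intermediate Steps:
x = -83188/3 (x = -⅓*83188 = -83188/3 ≈ -27729.)
j(O) = 0
Y = -74092/3 (Y = (35*91 - 153) - 83188/3 = (3185 - 153) - 83188/3 = 3032 - 83188/3 = -74092/3 ≈ -24697.)
-182629 + √(Y + j(-258)) = -182629 + √(-74092/3 + 0) = -182629 + √(-74092/3) = -182629 + 2*I*√55569/3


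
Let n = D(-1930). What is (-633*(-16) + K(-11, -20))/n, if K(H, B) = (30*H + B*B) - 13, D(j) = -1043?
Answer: -1455/149 ≈ -9.7651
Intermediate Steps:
K(H, B) = -13 + B² + 30*H (K(H, B) = (30*H + B²) - 13 = (B² + 30*H) - 13 = -13 + B² + 30*H)
n = -1043
(-633*(-16) + K(-11, -20))/n = (-633*(-16) + (-13 + (-20)² + 30*(-11)))/(-1043) = (10128 + (-13 + 400 - 330))*(-1/1043) = (10128 + 57)*(-1/1043) = 10185*(-1/1043) = -1455/149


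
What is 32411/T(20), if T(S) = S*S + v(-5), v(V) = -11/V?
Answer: 162055/2011 ≈ 80.584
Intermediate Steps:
T(S) = 11/5 + S² (T(S) = S*S - 11/(-5) = S² - 11*(-⅕) = S² + 11/5 = 11/5 + S²)
32411/T(20) = 32411/(11/5 + 20²) = 32411/(11/5 + 400) = 32411/(2011/5) = 32411*(5/2011) = 162055/2011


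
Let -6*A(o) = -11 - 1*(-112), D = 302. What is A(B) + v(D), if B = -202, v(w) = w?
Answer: 1711/6 ≈ 285.17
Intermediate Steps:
A(o) = -101/6 (A(o) = -(-11 - 1*(-112))/6 = -(-11 + 112)/6 = -1/6*101 = -101/6)
A(B) + v(D) = -101/6 + 302 = 1711/6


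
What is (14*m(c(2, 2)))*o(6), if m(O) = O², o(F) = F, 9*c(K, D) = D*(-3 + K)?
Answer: 112/27 ≈ 4.1481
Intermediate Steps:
c(K, D) = D*(-3 + K)/9 (c(K, D) = (D*(-3 + K))/9 = D*(-3 + K)/9)
(14*m(c(2, 2)))*o(6) = (14*((⅑)*2*(-3 + 2))²)*6 = (14*((⅑)*2*(-1))²)*6 = (14*(-2/9)²)*6 = (14*(4/81))*6 = (56/81)*6 = 112/27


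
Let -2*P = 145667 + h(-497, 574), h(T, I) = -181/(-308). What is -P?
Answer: 44865617/616 ≈ 72834.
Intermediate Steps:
h(T, I) = 181/308 (h(T, I) = -181*(-1/308) = 181/308)
P = -44865617/616 (P = -(145667 + 181/308)/2 = -½*44865617/308 = -44865617/616 ≈ -72834.)
-P = -1*(-44865617/616) = 44865617/616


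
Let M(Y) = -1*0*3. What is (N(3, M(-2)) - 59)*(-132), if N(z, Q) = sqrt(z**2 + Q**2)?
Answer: 7392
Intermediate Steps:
M(Y) = 0 (M(Y) = 0*3 = 0)
N(z, Q) = sqrt(Q**2 + z**2)
(N(3, M(-2)) - 59)*(-132) = (sqrt(0**2 + 3**2) - 59)*(-132) = (sqrt(0 + 9) - 59)*(-132) = (sqrt(9) - 59)*(-132) = (3 - 59)*(-132) = -56*(-132) = 7392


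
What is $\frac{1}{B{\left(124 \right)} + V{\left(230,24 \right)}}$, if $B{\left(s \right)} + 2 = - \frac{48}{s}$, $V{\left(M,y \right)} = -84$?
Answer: $- \frac{31}{2678} \approx -0.011576$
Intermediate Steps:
$B{\left(s \right)} = -2 - \frac{48}{s}$
$\frac{1}{B{\left(124 \right)} + V{\left(230,24 \right)}} = \frac{1}{\left(-2 - \frac{48}{124}\right) - 84} = \frac{1}{\left(-2 - \frac{12}{31}\right) - 84} = \frac{1}{- \frac{74}{31} - 84} = \frac{1}{- \frac{2678}{31}} = - \frac{31}{2678}$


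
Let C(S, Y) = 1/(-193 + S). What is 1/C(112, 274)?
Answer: -81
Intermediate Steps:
1/C(112, 274) = 1/(1/(-193 + 112)) = 1/(1/(-81)) = 1/(-1/81) = -81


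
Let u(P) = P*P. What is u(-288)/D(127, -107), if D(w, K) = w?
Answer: 82944/127 ≈ 653.10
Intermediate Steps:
u(P) = P**2
u(-288)/D(127, -107) = (-288)**2/127 = 82944*(1/127) = 82944/127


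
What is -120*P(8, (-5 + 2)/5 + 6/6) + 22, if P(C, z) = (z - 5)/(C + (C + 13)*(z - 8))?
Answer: 6958/379 ≈ 18.359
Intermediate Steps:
P(C, z) = (-5 + z)/(C + (-8 + z)*(13 + C)) (P(C, z) = (-5 + z)/(C + (13 + C)*(-8 + z)) = (-5 + z)/(C + (-8 + z)*(13 + C)))
-120*P(8, (-5 + 2)/5 + 6/6) + 22 = -120*(-5 + ((-5 + 2)/5 + 6/6))/(-104 - 7*8 + 13*((-5 + 2)/5 + 6/6) + 8*((-5 + 2)/5 + 6/6)) + 22 = -120*(-5 + (-3*⅕ + 6*(⅙)))/(-104 - 56 + 13*(-3*⅕ + 6*(⅙)) + 8*(-3*⅕ + 6*(⅙))) + 22 = -120*(-5 + (-⅗ + 1))/(-104 - 56 + 13*(-⅗ + 1) + 8*(-⅗ + 1)) + 22 = -120*(-5 + ⅖)/(-104 - 56 + 13*(⅖) + 8*(⅖)) + 22 = -120*(-23)/((-104 - 56 + 26/5 + 16/5)*5) + 22 = -120*(-23)/((-758/5)*5) + 22 = -(-300)*(-23)/(379*5) + 22 = -120*23/758 + 22 = -1380/379 + 22 = 6958/379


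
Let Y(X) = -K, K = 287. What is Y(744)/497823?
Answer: -287/497823 ≈ -0.00057651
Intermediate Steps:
Y(X) = -287 (Y(X) = -1*287 = -287)
Y(744)/497823 = -287/497823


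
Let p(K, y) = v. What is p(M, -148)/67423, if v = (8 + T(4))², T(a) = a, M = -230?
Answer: 144/67423 ≈ 0.0021358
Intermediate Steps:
v = 144 (v = (8 + 4)² = 12² = 144)
p(K, y) = 144
p(M, -148)/67423 = 144/67423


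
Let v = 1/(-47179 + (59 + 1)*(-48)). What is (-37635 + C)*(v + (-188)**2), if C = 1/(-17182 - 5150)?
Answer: -495674016253369065/372639196 ≈ -1.3302e+9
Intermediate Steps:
v = -1/50059 (v = 1/(-47179 + 60*(-48)) = 1/(-47179 - 2880) = 1/(-50059) = -1/50059 ≈ -1.9976e-5)
C = -1/22332 (C = 1/(-22332) = -1/22332 ≈ -4.4779e-5)
(-37635 + C)*(v + (-188)**2) = (-37635 - 1/22332)*(-1/50059 + (-188)**2) = -840464821*(-1/50059 + 35344)/22332 = -840464821/22332*1769285295/50059 = -495674016253369065/372639196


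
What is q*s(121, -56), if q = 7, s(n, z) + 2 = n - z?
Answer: 1225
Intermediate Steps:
s(n, z) = -2 + n - z (s(n, z) = -2 + (n - z) = -2 + n - z)
q*s(121, -56) = 7*(-2 + 121 - 1*(-56)) = 7*(-2 + 121 + 56) = 7*175 = 1225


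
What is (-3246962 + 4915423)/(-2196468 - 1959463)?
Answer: -1668461/4155931 ≈ -0.40146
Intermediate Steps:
(-3246962 + 4915423)/(-2196468 - 1959463) = 1668461/(-4155931) = 1668461*(-1/4155931) = -1668461/4155931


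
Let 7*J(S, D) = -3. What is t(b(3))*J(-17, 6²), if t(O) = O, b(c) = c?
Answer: -9/7 ≈ -1.2857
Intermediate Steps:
J(S, D) = -3/7 (J(S, D) = (⅐)*(-3) = -3/7)
t(b(3))*J(-17, 6²) = 3*(-3/7) = -9/7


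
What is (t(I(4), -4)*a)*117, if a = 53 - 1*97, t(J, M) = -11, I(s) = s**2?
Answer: 56628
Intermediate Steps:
a = -44 (a = 53 - 97 = -44)
(t(I(4), -4)*a)*117 = -11*(-44)*117 = 484*117 = 56628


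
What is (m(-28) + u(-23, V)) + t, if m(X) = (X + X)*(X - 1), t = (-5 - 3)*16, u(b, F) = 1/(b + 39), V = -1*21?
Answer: 23937/16 ≈ 1496.1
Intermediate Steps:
V = -21
u(b, F) = 1/(39 + b)
t = -128 (t = -8*16 = -128)
m(X) = 2*X*(-1 + X) (m(X) = (2*X)*(-1 + X) = 2*X*(-1 + X))
(m(-28) + u(-23, V)) + t = (2*(-28)*(-1 - 28) + 1/(39 - 23)) - 128 = (2*(-28)*(-29) + 1/16) - 128 = (1624 + 1/16) - 128 = 25985/16 - 128 = 23937/16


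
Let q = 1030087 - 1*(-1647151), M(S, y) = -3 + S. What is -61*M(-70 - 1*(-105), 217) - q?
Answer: -2679190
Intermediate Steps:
q = 2677238 (q = 1030087 + 1647151 = 2677238)
-61*M(-70 - 1*(-105), 217) - q = -61*(-3 + (-70 - 1*(-105))) - 1*2677238 = -61*(-3 + (-70 + 105)) - 2677238 = -61*(-3 + 35) - 2677238 = -61*32 - 2677238 = -1952 - 2677238 = -2679190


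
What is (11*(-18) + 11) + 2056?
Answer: 1869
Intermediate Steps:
(11*(-18) + 11) + 2056 = (-198 + 11) + 2056 = -187 + 2056 = 1869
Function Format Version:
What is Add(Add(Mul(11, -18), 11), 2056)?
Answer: 1869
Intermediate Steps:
Add(Add(Mul(11, -18), 11), 2056) = Add(Add(-198, 11), 2056) = Add(-187, 2056) = 1869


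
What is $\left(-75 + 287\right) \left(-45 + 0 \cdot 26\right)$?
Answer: $-9540$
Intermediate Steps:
$\left(-75 + 287\right) \left(-45 + 0 \cdot 26\right) = 212 \left(-45 + 0\right) = 212 \left(-45\right) = -9540$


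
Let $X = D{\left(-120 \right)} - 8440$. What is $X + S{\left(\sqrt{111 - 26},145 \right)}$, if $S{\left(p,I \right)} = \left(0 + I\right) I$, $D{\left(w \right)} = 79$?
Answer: $12664$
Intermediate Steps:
$S{\left(p,I \right)} = I^{2}$ ($S{\left(p,I \right)} = I I = I^{2}$)
$X = -8361$ ($X = 79 - 8440 = -8361$)
$X + S{\left(\sqrt{111 - 26},145 \right)} = -8361 + 145^{2} = -8361 + 21025 = 12664$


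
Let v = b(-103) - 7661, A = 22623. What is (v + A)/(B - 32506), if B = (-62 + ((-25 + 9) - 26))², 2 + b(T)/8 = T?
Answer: -7061/10845 ≈ -0.65108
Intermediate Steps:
b(T) = -16 + 8*T
v = -8501 (v = (-16 + 8*(-103)) - 7661 = (-16 - 824) - 7661 = -840 - 7661 = -8501)
B = 10816 (B = (-62 + (-16 - 26))² = (-62 - 42)² = (-104)² = 10816)
(v + A)/(B - 32506) = (-8501 + 22623)/(10816 - 32506) = 14122/(-21690) = 14122*(-1/21690) = -7061/10845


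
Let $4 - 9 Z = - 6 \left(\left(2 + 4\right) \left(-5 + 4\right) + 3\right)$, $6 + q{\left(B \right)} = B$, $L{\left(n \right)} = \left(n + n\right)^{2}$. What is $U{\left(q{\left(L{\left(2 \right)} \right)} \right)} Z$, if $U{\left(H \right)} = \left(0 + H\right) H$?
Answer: $- \frac{1400}{9} \approx -155.56$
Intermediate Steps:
$L{\left(n \right)} = 4 n^{2}$ ($L{\left(n \right)} = \left(2 n\right)^{2} = 4 n^{2}$)
$q{\left(B \right)} = -6 + B$
$U{\left(H \right)} = H^{2}$ ($U{\left(H \right)} = H H = H^{2}$)
$Z = - \frac{14}{9}$ ($Z = \frac{4}{9} - \frac{\left(-6\right) \left(\left(2 + 4\right) \left(-5 + 4\right) + 3\right)}{9} = \frac{4}{9} - \frac{\left(-6\right) \left(6 \left(-1\right) + 3\right)}{9} = \frac{4}{9} - \frac{\left(-6\right) \left(-6 + 3\right)}{9} = \frac{4}{9} - \frac{\left(-6\right) \left(-3\right)}{9} = \frac{4}{9} - 2 = - \frac{14}{9} \approx -1.5556$)
$U{\left(q{\left(L{\left(2 \right)} \right)} \right)} Z = \left(-6 + 4 \cdot 2^{2}\right)^{2} \left(- \frac{14}{9}\right) = \left(-6 + 4 \cdot 4\right)^{2} \left(- \frac{14}{9}\right) = \left(-6 + 16\right)^{2} \left(- \frac{14}{9}\right) = 10^{2} \left(- \frac{14}{9}\right) = 100 \left(- \frac{14}{9}\right) = - \frac{1400}{9}$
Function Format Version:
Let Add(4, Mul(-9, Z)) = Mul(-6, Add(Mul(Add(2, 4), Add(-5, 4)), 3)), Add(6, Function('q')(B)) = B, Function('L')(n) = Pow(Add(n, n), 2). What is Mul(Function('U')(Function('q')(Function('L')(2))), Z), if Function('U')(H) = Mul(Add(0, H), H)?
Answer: Rational(-1400, 9) ≈ -155.56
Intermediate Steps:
Function('L')(n) = Mul(4, Pow(n, 2)) (Function('L')(n) = Pow(Mul(2, n), 2) = Mul(4, Pow(n, 2)))
Function('q')(B) = Add(-6, B)
Function('U')(H) = Pow(H, 2) (Function('U')(H) = Mul(H, H) = Pow(H, 2))
Z = Rational(-14, 9) (Z = Add(Rational(4, 9), Mul(Rational(-1, 9), Mul(-6, Add(Mul(Add(2, 4), Add(-5, 4)), 3)))) = Add(Rational(4, 9), Mul(Rational(-1, 9), Mul(-6, Add(Mul(6, -1), 3)))) = Add(Rational(4, 9), Mul(Rational(-1, 9), Mul(-6, Add(-6, 3)))) = Add(Rational(4, 9), Mul(Rational(-1, 9), Mul(-6, -3))) = Add(Rational(4, 9), Mul(Rational(-1, 9), 18)) = Add(Rational(4, 9), -2) = Rational(-14, 9) ≈ -1.5556)
Mul(Function('U')(Function('q')(Function('L')(2))), Z) = Mul(Pow(Add(-6, Mul(4, Pow(2, 2))), 2), Rational(-14, 9)) = Mul(Pow(Add(-6, Mul(4, 4)), 2), Rational(-14, 9)) = Mul(Pow(Add(-6, 16), 2), Rational(-14, 9)) = Mul(Pow(10, 2), Rational(-14, 9)) = Mul(100, Rational(-14, 9)) = Rational(-1400, 9)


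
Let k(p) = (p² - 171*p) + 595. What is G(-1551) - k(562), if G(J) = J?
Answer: -221888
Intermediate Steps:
k(p) = 595 + p² - 171*p
G(-1551) - k(562) = -1551 - (595 + 562² - 171*562) = -1551 - (595 + 315844 - 96102) = -1551 - 1*220337 = -1551 - 220337 = -221888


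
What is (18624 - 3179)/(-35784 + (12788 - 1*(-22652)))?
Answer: -15445/344 ≈ -44.898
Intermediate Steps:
(18624 - 3179)/(-35784 + (12788 - 1*(-22652))) = 15445/(-35784 + (12788 + 22652)) = 15445/(-35784 + 35440) = 15445/(-344) = 15445*(-1/344) = -15445/344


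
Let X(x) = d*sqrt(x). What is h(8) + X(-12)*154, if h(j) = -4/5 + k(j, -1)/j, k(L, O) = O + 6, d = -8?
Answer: -7/40 - 2464*I*sqrt(3) ≈ -0.175 - 4267.8*I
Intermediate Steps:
X(x) = -8*sqrt(x)
k(L, O) = 6 + O
h(j) = -4/5 + 5/j (h(j) = -4/5 + (6 - 1)/j = -4*1/5 + 5/j = -4/5 + 5/j)
h(8) + X(-12)*154 = (-4/5 + 5/8) - 16*I*sqrt(3)*154 = -7/40 - 2464*I*sqrt(3)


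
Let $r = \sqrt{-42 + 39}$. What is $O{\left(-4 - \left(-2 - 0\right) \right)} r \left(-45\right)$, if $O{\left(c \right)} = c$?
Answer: $90 i \sqrt{3} \approx 155.88 i$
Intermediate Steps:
$r = i \sqrt{3}$ ($r = \sqrt{-3} = i \sqrt{3} \approx 1.732 i$)
$O{\left(-4 - \left(-2 - 0\right) \right)} r \left(-45\right) = \left(-4 - \left(-2 - 0\right)\right) i \sqrt{3} \left(-45\right) = \left(-4 - \left(-2 + 0\right)\right) i \sqrt{3} \left(-45\right) = \left(-4 - -2\right) i \sqrt{3} \left(-45\right) = \left(-4 + 2\right) i \sqrt{3} \left(-45\right) = - 2 i \sqrt{3} \left(-45\right) = 90 i \sqrt{3}$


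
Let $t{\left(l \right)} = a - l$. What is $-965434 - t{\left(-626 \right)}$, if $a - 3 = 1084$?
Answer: $-967147$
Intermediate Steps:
$a = 1087$ ($a = 3 + 1084 = 1087$)
$t{\left(l \right)} = 1087 - l$
$-965434 - t{\left(-626 \right)} = -965434 - \left(1087 - -626\right) = -965434 - \left(1087 + 626\right) = -965434 - 1713 = -967147$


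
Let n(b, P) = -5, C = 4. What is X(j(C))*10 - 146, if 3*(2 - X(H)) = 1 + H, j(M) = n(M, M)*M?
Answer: -188/3 ≈ -62.667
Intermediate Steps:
j(M) = -5*M
X(H) = 5/3 - H/3 (X(H) = 2 - (1 + H)/3 = 2 + (-⅓ - H/3) = 5/3 - H/3)
X(j(C))*10 - 146 = (5/3 - (-5)*4/3)*10 - 146 = (5/3 - ⅓*(-20))*10 - 146 = (5/3 + 20/3)*10 - 146 = (25/3)*10 - 146 = 250/3 - 146 = -188/3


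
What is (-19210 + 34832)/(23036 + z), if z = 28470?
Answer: 7811/25753 ≈ 0.30330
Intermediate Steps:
(-19210 + 34832)/(23036 + z) = (-19210 + 34832)/(23036 + 28470) = 15622/51506 = 15622*(1/51506) = 7811/25753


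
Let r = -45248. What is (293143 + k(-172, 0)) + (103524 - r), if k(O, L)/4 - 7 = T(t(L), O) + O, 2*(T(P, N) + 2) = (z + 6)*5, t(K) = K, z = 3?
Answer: 441337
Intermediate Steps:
T(P, N) = 41/2 (T(P, N) = -2 + ((3 + 6)*5)/2 = -2 + (9*5)/2 = -2 + (1/2)*45 = -2 + 45/2 = 41/2)
k(O, L) = 110 + 4*O (k(O, L) = 28 + 4*(41/2 + O) = 28 + (82 + 4*O) = 110 + 4*O)
(293143 + k(-172, 0)) + (103524 - r) = (293143 + (110 + 4*(-172))) + (103524 - 1*(-45248)) = (293143 + (110 - 688)) + (103524 + 45248) = (293143 - 578) + 148772 = 292565 + 148772 = 441337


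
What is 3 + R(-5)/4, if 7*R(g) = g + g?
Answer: 37/14 ≈ 2.6429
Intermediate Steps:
R(g) = 2*g/7 (R(g) = (g + g)/7 = (2*g)/7 = 2*g/7)
3 + R(-5)/4 = 3 + ((2/7)*(-5))/4 = 3 + (¼)*(-10/7) = 3 - 5/14 = 37/14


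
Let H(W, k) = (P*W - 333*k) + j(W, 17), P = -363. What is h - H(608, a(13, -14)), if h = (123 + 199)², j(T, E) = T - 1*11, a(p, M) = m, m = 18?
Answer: 329785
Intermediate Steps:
a(p, M) = 18
j(T, E) = -11 + T (j(T, E) = T - 11 = -11 + T)
H(W, k) = -11 - 362*W - 333*k (H(W, k) = (-363*W - 333*k) + (-11 + W) = -11 - 362*W - 333*k)
h = 103684 (h = 322² = 103684)
h - H(608, a(13, -14)) = 103684 - (-11 - 362*608 - 333*18) = 103684 - (-11 - 220096 - 5994) = 103684 - 1*(-226101) = 103684 + 226101 = 329785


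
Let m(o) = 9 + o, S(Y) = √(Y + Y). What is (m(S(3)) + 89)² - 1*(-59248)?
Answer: 68858 + 196*√6 ≈ 69338.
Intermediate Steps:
S(Y) = √2*√Y (S(Y) = √(2*Y) = √2*√Y)
(m(S(3)) + 89)² - 1*(-59248) = ((9 + √2*√3) + 89)² - 1*(-59248) = ((9 + √6) + 89)² + 59248 = (98 + √6)² + 59248 = 59248 + (98 + √6)²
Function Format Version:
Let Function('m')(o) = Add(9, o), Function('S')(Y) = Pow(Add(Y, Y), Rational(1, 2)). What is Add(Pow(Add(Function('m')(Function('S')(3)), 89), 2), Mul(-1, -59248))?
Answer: Add(68858, Mul(196, Pow(6, Rational(1, 2)))) ≈ 69338.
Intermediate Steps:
Function('S')(Y) = Mul(Pow(2, Rational(1, 2)), Pow(Y, Rational(1, 2))) (Function('S')(Y) = Pow(Mul(2, Y), Rational(1, 2)) = Mul(Pow(2, Rational(1, 2)), Pow(Y, Rational(1, 2))))
Add(Pow(Add(Function('m')(Function('S')(3)), 89), 2), Mul(-1, -59248)) = Add(Pow(Add(Add(9, Mul(Pow(2, Rational(1, 2)), Pow(3, Rational(1, 2)))), 89), 2), Mul(-1, -59248)) = Add(Pow(Add(Add(9, Pow(6, Rational(1, 2))), 89), 2), 59248) = Add(Pow(Add(98, Pow(6, Rational(1, 2))), 2), 59248) = Add(59248, Pow(Add(98, Pow(6, Rational(1, 2))), 2))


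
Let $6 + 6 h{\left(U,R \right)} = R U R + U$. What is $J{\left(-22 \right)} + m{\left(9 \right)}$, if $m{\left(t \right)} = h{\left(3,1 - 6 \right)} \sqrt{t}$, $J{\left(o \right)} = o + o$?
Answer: $-8$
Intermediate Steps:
$J{\left(o \right)} = 2 o$
$h{\left(U,R \right)} = -1 + \frac{U}{6} + \frac{U R^{2}}{6}$ ($h{\left(U,R \right)} = -1 + \frac{R U R + U}{6} = -1 + \frac{U R^{2} + U}{6} = -1 + \frac{U + U R^{2}}{6} = -1 + \left(\frac{U}{6} + \frac{U R^{2}}{6}\right) = -1 + \frac{U}{6} + \frac{U R^{2}}{6}$)
$m{\left(t \right)} = 12 \sqrt{t}$ ($m{\left(t \right)} = \left(-1 + \frac{1}{6} \cdot 3 + \frac{1}{6} \cdot 3 \left(1 - 6\right)^{2}\right) \sqrt{t} = \left(-1 + \frac{1}{2} + \frac{1}{6} \cdot 3 \left(1 - 6\right)^{2}\right) \sqrt{t} = \left(-1 + \frac{1}{2} + \frac{1}{6} \cdot 3 \left(-5\right)^{2}\right) \sqrt{t} = \left(-1 + \frac{1}{2} + \frac{1}{6} \cdot 3 \cdot 25\right) \sqrt{t} = \left(-1 + \frac{1}{2} + \frac{25}{2}\right) \sqrt{t} = 12 \sqrt{t}$)
$J{\left(-22 \right)} + m{\left(9 \right)} = 2 \left(-22\right) + 12 \sqrt{9} = -44 + 12 \cdot 3 = -44 + 36 = -8$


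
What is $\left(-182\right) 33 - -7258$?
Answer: $1252$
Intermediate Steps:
$\left(-182\right) 33 - -7258 = -6006 + 7258 = 1252$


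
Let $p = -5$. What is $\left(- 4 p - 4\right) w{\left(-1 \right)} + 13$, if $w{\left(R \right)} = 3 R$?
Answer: $-35$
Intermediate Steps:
$\left(- 4 p - 4\right) w{\left(-1 \right)} + 13 = \left(\left(-4\right) \left(-5\right) - 4\right) 3 \left(-1\right) + 13 = \left(20 - 4\right) \left(-3\right) + 13 = 16 \left(-3\right) + 13 = -48 + 13 = -35$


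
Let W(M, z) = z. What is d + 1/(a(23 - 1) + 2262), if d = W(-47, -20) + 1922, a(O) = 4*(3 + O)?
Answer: 4492525/2362 ≈ 1902.0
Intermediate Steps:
a(O) = 12 + 4*O
d = 1902 (d = -20 + 1922 = 1902)
d + 1/(a(23 - 1) + 2262) = 1902 + 1/((12 + 4*(23 - 1)) + 2262) = 1902 + 1/((12 + 4*22) + 2262) = 1902 + 1/((12 + 88) + 2262) = 1902 + 1/(100 + 2262) = 1902 + 1/2362 = 4492525/2362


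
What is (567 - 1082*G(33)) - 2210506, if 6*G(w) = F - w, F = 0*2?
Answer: -2203988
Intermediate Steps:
F = 0
G(w) = -w/6 (G(w) = (0 - w)/6 = (-w)/6 = -w/6)
(567 - 1082*G(33)) - 2210506 = (567 - (-541)*33/3) - 2210506 = (567 - 1082*(-11/2)) - 2210506 = (567 + 5951) - 2210506 = 6518 - 2210506 = -2203988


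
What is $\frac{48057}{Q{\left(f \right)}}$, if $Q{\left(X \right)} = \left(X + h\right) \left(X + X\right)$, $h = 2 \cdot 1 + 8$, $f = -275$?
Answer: $\frac{48057}{145750} \approx 0.32972$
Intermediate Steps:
$h = 10$ ($h = 2 + 8 = 10$)
$Q{\left(X \right)} = 2 X \left(10 + X\right)$ ($Q{\left(X \right)} = \left(X + 10\right) \left(X + X\right) = \left(10 + X\right) 2 X = 2 X \left(10 + X\right)$)
$\frac{48057}{Q{\left(f \right)}} = \frac{48057}{2 \left(-275\right) \left(10 - 275\right)} = \frac{48057}{2 \left(-275\right) \left(-265\right)} = \frac{48057}{145750}$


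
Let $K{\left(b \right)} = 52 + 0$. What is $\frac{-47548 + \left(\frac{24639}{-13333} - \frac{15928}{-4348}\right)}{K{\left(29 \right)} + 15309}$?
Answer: $- \frac{689085475695}{222626527531} \approx -3.0953$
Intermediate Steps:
$K{\left(b \right)} = 52$
$\frac{-47548 + \left(\frac{24639}{-13333} - \frac{15928}{-4348}\right)}{K{\left(29 \right)} + 15309} = \frac{-47548 + \left(\frac{24639}{-13333} - \frac{15928}{-4348}\right)}{52 + 15309} = \frac{-47548 + \left(24639 \left(- \frac{1}{13333}\right) - - \frac{3982}{1087}\right)}{15361} = \left(-47548 + \left(- \frac{24639}{13333} + \frac{3982}{1087}\right)\right) \frac{1}{15361} = \left(-47548 + \frac{26309413}{14492971}\right) \frac{1}{15361} = \left(- \frac{689085475695}{14492971}\right) \frac{1}{15361} = - \frac{689085475695}{222626527531}$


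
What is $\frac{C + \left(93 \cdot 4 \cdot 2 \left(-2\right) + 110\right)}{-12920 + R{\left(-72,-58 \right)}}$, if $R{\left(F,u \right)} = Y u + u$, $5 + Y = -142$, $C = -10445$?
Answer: $\frac{563}{212} \approx 2.6557$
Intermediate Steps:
$Y = -147$ ($Y = -5 - 142 = -147$)
$R{\left(F,u \right)} = - 146 u$ ($R{\left(F,u \right)} = - 147 u + u = - 146 u$)
$\frac{C + \left(93 \cdot 4 \cdot 2 \left(-2\right) + 110\right)}{-12920 + R{\left(-72,-58 \right)}} = \frac{-10445 + \left(93 \cdot 4 \cdot 2 \left(-2\right) + 110\right)}{-12920 - -8468} = \frac{-10445 + \left(93 \cdot 8 \left(-2\right) + 110\right)}{-12920 + 8468} = \frac{-10445 + \left(93 \left(-16\right) + 110\right)}{-4452} = \left(-10445 + \left(-1488 + 110\right)\right) \left(- \frac{1}{4452}\right) = \left(-10445 - 1378\right) \left(- \frac{1}{4452}\right) = \left(-11823\right) \left(- \frac{1}{4452}\right) = \frac{563}{212}$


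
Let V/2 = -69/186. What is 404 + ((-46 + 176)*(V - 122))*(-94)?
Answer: 46509624/31 ≈ 1.5003e+6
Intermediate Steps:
V = -23/31 (V = 2*(-69/186) = 2*(-69*1/186) = 2*(-23/62) = -23/31 ≈ -0.74194)
404 + ((-46 + 176)*(V - 122))*(-94) = 404 + ((-46 + 176)*(-23/31 - 122))*(-94) = 404 + (130*(-3805/31))*(-94) = 404 - 494650/31*(-94) = 404 + 46497100/31 = 46509624/31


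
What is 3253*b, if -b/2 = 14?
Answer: -91084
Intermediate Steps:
b = -28 (b = -2*14 = -28)
3253*b = 3253*(-28) = -91084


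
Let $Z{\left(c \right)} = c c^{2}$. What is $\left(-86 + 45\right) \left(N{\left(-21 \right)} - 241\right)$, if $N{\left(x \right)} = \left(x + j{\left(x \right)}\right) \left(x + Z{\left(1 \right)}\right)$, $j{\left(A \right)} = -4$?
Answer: $-10619$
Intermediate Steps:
$Z{\left(c \right)} = c^{3}$
$N{\left(x \right)} = \left(1 + x\right) \left(-4 + x\right)$ ($N{\left(x \right)} = \left(x - 4\right) \left(x + 1^{3}\right) = \left(-4 + x\right) \left(x + 1\right) = \left(-4 + x\right) \left(1 + x\right) = \left(1 + x\right) \left(-4 + x\right)$)
$\left(-86 + 45\right) \left(N{\left(-21 \right)} - 241\right) = \left(-86 + 45\right) \left(\left(-4 + \left(-21\right)^{2} - -63\right) - 241\right) = - 41 \left(\left(-4 + 441 + 63\right) - 241\right) = - 41 \left(500 - 241\right) = \left(-41\right) 259 = -10619$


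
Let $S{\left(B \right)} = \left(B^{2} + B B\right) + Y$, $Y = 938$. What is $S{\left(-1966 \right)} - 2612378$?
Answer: $5118872$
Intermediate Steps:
$S{\left(B \right)} = 938 + 2 B^{2}$ ($S{\left(B \right)} = \left(B^{2} + B B\right) + 938 = \left(B^{2} + B^{2}\right) + 938 = 2 B^{2} + 938 = 938 + 2 B^{2}$)
$S{\left(-1966 \right)} - 2612378 = \left(938 + 2 \left(-1966\right)^{2}\right) - 2612378 = \left(938 + 2 \cdot 3865156\right) - 2612378 = \left(938 + 7730312\right) - 2612378 = 7731250 - 2612378 = 5118872$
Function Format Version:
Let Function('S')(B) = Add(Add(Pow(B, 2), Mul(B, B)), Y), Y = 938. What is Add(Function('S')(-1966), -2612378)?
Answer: 5118872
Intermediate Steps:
Function('S')(B) = Add(938, Mul(2, Pow(B, 2))) (Function('S')(B) = Add(Add(Pow(B, 2), Mul(B, B)), 938) = Add(Add(Pow(B, 2), Pow(B, 2)), 938) = Add(Mul(2, Pow(B, 2)), 938) = Add(938, Mul(2, Pow(B, 2))))
Add(Function('S')(-1966), -2612378) = Add(Add(938, Mul(2, Pow(-1966, 2))), -2612378) = Add(Add(938, Mul(2, 3865156)), -2612378) = Add(Add(938, 7730312), -2612378) = Add(7731250, -2612378) = 5118872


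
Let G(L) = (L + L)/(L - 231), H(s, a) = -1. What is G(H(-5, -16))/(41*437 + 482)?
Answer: 1/2134284 ≈ 4.6854e-7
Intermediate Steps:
G(L) = 2*L/(-231 + L) (G(L) = (2*L)/(-231 + L) = 2*L/(-231 + L))
G(H(-5, -16))/(41*437 + 482) = (2*(-1)/(-231 - 1))/(41*437 + 482) = (2*(-1)/(-232))/(17917 + 482) = (2*(-1)*(-1/232))/18399 = (1/116)*(1/18399) = 1/2134284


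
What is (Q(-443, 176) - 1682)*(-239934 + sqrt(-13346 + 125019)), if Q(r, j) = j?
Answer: 361340604 - 1506*sqrt(111673) ≈ 3.6084e+8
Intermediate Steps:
(Q(-443, 176) - 1682)*(-239934 + sqrt(-13346 + 125019)) = (176 - 1682)*(-239934 + sqrt(-13346 + 125019)) = -1506*(-239934 + sqrt(111673)) = 361340604 - 1506*sqrt(111673)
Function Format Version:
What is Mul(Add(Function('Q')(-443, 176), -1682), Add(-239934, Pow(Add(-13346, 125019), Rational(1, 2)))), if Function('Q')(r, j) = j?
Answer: Add(361340604, Mul(-1506, Pow(111673, Rational(1, 2)))) ≈ 3.6084e+8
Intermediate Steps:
Mul(Add(Function('Q')(-443, 176), -1682), Add(-239934, Pow(Add(-13346, 125019), Rational(1, 2)))) = Mul(Add(176, -1682), Add(-239934, Pow(Add(-13346, 125019), Rational(1, 2)))) = Mul(-1506, Add(-239934, Pow(111673, Rational(1, 2)))) = Add(361340604, Mul(-1506, Pow(111673, Rational(1, 2))))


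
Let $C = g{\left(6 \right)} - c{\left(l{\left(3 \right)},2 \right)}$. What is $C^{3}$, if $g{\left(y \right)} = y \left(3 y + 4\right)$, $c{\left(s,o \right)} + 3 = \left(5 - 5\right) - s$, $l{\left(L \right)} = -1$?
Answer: $2406104$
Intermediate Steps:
$c{\left(s,o \right)} = -3 - s$ ($c{\left(s,o \right)} = -3 + \left(\left(5 - 5\right) - s\right) = -3 + \left(0 - s\right) = -3 - s$)
$g{\left(y \right)} = y \left(4 + 3 y\right)$
$C = 134$ ($C = 6 \left(4 + 3 \cdot 6\right) - \left(-3 - -1\right) = 6 \left(4 + 18\right) - \left(-3 + 1\right) = 6 \cdot 22 - -2 = 132 + 2 = 134$)
$C^{3} = 134^{3} = 2406104$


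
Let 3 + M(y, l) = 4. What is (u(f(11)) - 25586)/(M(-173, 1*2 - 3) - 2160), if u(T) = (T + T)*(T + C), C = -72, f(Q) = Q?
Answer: 1584/127 ≈ 12.472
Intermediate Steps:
M(y, l) = 1 (M(y, l) = -3 + 4 = 1)
u(T) = 2*T*(-72 + T) (u(T) = (T + T)*(T - 72) = (2*T)*(-72 + T) = 2*T*(-72 + T))
(u(f(11)) - 25586)/(M(-173, 1*2 - 3) - 2160) = (2*11*(-72 + 11) - 25586)/(1 - 2160) = (2*11*(-61) - 25586)/(-2159) = (-1342 - 25586)*(-1/2159) = -26928*(-1/2159) = 1584/127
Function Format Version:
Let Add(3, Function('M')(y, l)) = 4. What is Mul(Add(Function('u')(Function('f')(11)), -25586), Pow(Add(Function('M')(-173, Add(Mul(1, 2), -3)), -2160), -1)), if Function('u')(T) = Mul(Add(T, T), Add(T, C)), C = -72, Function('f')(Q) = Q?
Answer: Rational(1584, 127) ≈ 12.472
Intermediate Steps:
Function('M')(y, l) = 1 (Function('M')(y, l) = Add(-3, 4) = 1)
Function('u')(T) = Mul(2, T, Add(-72, T)) (Function('u')(T) = Mul(Add(T, T), Add(T, -72)) = Mul(Mul(2, T), Add(-72, T)) = Mul(2, T, Add(-72, T)))
Mul(Add(Function('u')(Function('f')(11)), -25586), Pow(Add(Function('M')(-173, Add(Mul(1, 2), -3)), -2160), -1)) = Mul(Add(Mul(2, 11, Add(-72, 11)), -25586), Pow(Add(1, -2160), -1)) = Mul(Add(Mul(2, 11, -61), -25586), Pow(-2159, -1)) = Mul(Add(-1342, -25586), Rational(-1, 2159)) = Mul(-26928, Rational(-1, 2159)) = Rational(1584, 127)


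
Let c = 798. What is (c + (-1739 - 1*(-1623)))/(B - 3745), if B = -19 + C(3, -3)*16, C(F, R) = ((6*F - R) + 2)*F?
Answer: -341/1330 ≈ -0.25639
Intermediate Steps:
C(F, R) = F*(2 - R + 6*F) (C(F, R) = ((-R + 6*F) + 2)*F = (2 - R + 6*F)*F = F*(2 - R + 6*F))
B = 1085 (B = -19 + (3*(2 - 1*(-3) + 6*3))*16 = -19 + (3*(2 + 3 + 18))*16 = -19 + (3*23)*16 = -19 + 69*16 = -19 + 1104 = 1085)
(c + (-1739 - 1*(-1623)))/(B - 3745) = (798 + (-1739 - 1*(-1623)))/(1085 - 3745) = (798 + (-1739 + 1623))/(-2660) = (798 - 116)*(-1/2660) = 682*(-1/2660) = -341/1330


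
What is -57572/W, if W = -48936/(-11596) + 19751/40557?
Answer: -6769013103996/553432487 ≈ -12231.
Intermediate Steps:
W = 553432487/117574743 (W = -48936*(-1/11596) + 19751*(1/40557) = 12234/2899 + 19751/40557 = 553432487/117574743 ≈ 4.7071)
-57572/W = -57572/553432487/117574743 = -57572*117574743/553432487 = -6769013103996/553432487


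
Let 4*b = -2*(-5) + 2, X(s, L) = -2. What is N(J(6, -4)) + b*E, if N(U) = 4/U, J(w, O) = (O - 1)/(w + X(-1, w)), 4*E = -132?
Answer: -511/5 ≈ -102.20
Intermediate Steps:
E = -33 (E = (¼)*(-132) = -33)
J(w, O) = (-1 + O)/(-2 + w) (J(w, O) = (O - 1)/(w - 2) = (-1 + O)/(-2 + w))
b = 3 (b = (-2*(-5) + 2)/4 = (10 + 2)/4 = (¼)*12 = 3)
N(J(6, -4)) + b*E = 4/(((-1 - 4)/(-2 + 6))) + 3*(-33) = 4/((-5/4)) - 99 = 4/(((¼)*(-5))) - 99 = 4/(-5/4) - 99 = 4*(-⅘) - 99 = -16/5 - 99 = -511/5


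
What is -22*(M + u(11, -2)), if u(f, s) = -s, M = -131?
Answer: 2838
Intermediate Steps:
-22*(M + u(11, -2)) = -22*(-131 - 1*(-2)) = -22*(-131 + 2) = -22*(-129) = 2838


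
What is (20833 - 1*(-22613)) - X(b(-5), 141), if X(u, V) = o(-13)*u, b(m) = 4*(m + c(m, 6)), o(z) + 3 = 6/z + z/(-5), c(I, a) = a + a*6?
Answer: 2832278/65 ≈ 43574.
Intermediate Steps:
c(I, a) = 7*a (c(I, a) = a + 6*a = 7*a)
o(z) = -3 + 6/z - z/5 (o(z) = -3 + (6/z + z/(-5)) = -3 + (6/z + z*(-⅕)) = -3 + (6/z - z/5) = -3 + 6/z - z/5)
b(m) = 168 + 4*m (b(m) = 4*(m + 7*6) = 4*(m + 42) = 4*(42 + m) = 168 + 4*m)
X(u, V) = -56*u/65 (X(u, V) = (-3 + 6/(-13) - ⅕*(-13))*u = (-3 + 6*(-1/13) + 13/5)*u = (-3 - 6/13 + 13/5)*u = -56*u/65)
(20833 - 1*(-22613)) - X(b(-5), 141) = (20833 - 1*(-22613)) - (-56)*(168 + 4*(-5))/65 = (20833 + 22613) - (-56)*(168 - 20)/65 = 43446 - (-56)*148/65 = 43446 - 1*(-8288/65) = 43446 + 8288/65 = 2832278/65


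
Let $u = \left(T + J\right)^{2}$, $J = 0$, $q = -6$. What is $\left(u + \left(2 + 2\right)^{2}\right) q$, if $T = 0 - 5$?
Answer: $-246$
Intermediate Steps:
$T = -5$
$u = 25$ ($u = \left(-5 + 0\right)^{2} = \left(-5\right)^{2} = 25$)
$\left(u + \left(2 + 2\right)^{2}\right) q = \left(25 + \left(2 + 2\right)^{2}\right) \left(-6\right) = \left(25 + 4^{2}\right) \left(-6\right) = \left(25 + 16\right) \left(-6\right) = 41 \left(-6\right) = -246$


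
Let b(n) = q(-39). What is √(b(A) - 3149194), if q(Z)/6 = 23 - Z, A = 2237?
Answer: I*√3148822 ≈ 1774.5*I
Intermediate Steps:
q(Z) = 138 - 6*Z (q(Z) = 6*(23 - Z) = 138 - 6*Z)
b(n) = 372 (b(n) = 138 - 6*(-39) = 138 + 234 = 372)
√(b(A) - 3149194) = √(372 - 3149194) = √(-3148822) = I*√3148822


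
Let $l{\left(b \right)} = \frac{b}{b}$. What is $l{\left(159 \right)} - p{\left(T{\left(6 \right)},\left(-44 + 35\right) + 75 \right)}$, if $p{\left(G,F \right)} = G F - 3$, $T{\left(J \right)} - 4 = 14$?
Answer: $-1184$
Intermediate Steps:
$l{\left(b \right)} = 1$
$T{\left(J \right)} = 18$ ($T{\left(J \right)} = 4 + 14 = 18$)
$p{\left(G,F \right)} = -3 + F G$ ($p{\left(G,F \right)} = F G - 3 = -3 + F G$)
$l{\left(159 \right)} - p{\left(T{\left(6 \right)},\left(-44 + 35\right) + 75 \right)} = 1 - \left(-3 + \left(\left(-44 + 35\right) + 75\right) 18\right) = 1 - \left(-3 + \left(-9 + 75\right) 18\right) = 1 - \left(-3 + 66 \cdot 18\right) = 1 - \left(-3 + 1188\right) = 1 - 1185 = -1184$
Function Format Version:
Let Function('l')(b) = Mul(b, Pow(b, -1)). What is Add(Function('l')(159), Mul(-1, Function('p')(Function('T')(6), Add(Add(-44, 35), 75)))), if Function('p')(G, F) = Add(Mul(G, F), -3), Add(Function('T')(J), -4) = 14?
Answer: -1184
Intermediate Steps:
Function('l')(b) = 1
Function('T')(J) = 18 (Function('T')(J) = Add(4, 14) = 18)
Function('p')(G, F) = Add(-3, Mul(F, G)) (Function('p')(G, F) = Add(Mul(F, G), -3) = Add(-3, Mul(F, G)))
Add(Function('l')(159), Mul(-1, Function('p')(Function('T')(6), Add(Add(-44, 35), 75)))) = Add(1, Mul(-1, Add(-3, Mul(Add(Add(-44, 35), 75), 18)))) = Add(1, Mul(-1, Add(-3, Mul(Add(-9, 75), 18)))) = Add(1, Mul(-1, Add(-3, Mul(66, 18)))) = Add(1, Mul(-1, Add(-3, 1188))) = Add(1, Mul(-1, 1185)) = Add(1, -1185) = -1184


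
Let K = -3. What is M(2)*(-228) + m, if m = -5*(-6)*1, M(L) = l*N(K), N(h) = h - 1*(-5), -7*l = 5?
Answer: 2490/7 ≈ 355.71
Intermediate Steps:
l = -5/7 (l = -1/7*5 = -5/7 ≈ -0.71429)
N(h) = 5 + h (N(h) = h + 5 = 5 + h)
M(L) = -10/7 (M(L) = -5*(5 - 3)/7 = -5/7*2 = -10/7)
m = 30 (m = 30*1 = 30)
M(2)*(-228) + m = -10/7*(-228) + 30 = 2280/7 + 30 = 2490/7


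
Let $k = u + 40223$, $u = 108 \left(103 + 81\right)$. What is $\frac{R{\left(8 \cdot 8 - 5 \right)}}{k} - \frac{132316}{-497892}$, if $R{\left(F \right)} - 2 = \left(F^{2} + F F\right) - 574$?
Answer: $\frac{556652995}{1496040987} \approx 0.37208$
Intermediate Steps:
$R{\left(F \right)} = -572 + 2 F^{2}$ ($R{\left(F \right)} = 2 - \left(574 - F^{2} - F F\right) = 2 + \left(\left(F^{2} + F^{2}\right) - 574\right) = 2 + \left(2 F^{2} - 574\right) = 2 + \left(-574 + 2 F^{2}\right) = -572 + 2 F^{2}$)
$u = 19872$ ($u = 108 \cdot 184 = 19872$)
$k = 60095$ ($k = 19872 + 40223 = 60095$)
$\frac{R{\left(8 \cdot 8 - 5 \right)}}{k} - \frac{132316}{-497892} = \frac{-572 + 2 \left(8 \cdot 8 - 5\right)^{2}}{60095} - \frac{132316}{-497892} = \left(-572 + 2 \left(64 - 5\right)^{2}\right) \frac{1}{60095} - - \frac{33079}{124473} = \left(-572 + 2 \cdot 59^{2}\right) \frac{1}{60095} + \frac{33079}{124473} = \left(-572 + 2 \cdot 3481\right) \frac{1}{60095} + \frac{33079}{124473} = \left(-572 + 6962\right) \frac{1}{60095} + \frac{33079}{124473} = 6390 \cdot \frac{1}{60095} + \frac{33079}{124473} = \frac{1278}{12019} + \frac{33079}{124473} = \frac{556652995}{1496040987}$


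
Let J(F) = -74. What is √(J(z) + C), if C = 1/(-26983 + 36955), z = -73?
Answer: I*√204405779/1662 ≈ 8.6023*I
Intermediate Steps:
C = 1/9972 ≈ 0.00010028
√(J(z) + C) = √(-74 + 1/9972) = √(-737927/9972) = I*√204405779/1662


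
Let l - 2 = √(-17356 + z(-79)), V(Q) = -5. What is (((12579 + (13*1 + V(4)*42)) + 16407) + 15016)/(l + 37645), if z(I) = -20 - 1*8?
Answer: 1649126835/1417313993 - 87610*I*√4346/1417313993 ≈ 1.1636 - 0.004075*I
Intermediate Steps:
z(I) = -28 (z(I) = -20 - 8 = -28)
l = 2 + 2*I*√4346 (l = 2 + √(-17356 - 28) = 2 + √(-17384) = 2 + 2*I*√4346 ≈ 2.0 + 131.85*I)
(((12579 + (13*1 + V(4)*42)) + 16407) + 15016)/(l + 37645) = (((12579 + (13*1 - 5*42)) + 16407) + 15016)/((2 + 2*I*√4346) + 37645) = (((12579 + (13 - 210)) + 16407) + 15016)/(37647 + 2*I*√4346) = (((12579 - 197) + 16407) + 15016)/(37647 + 2*I*√4346) = ((12382 + 16407) + 15016)/(37647 + 2*I*√4346) = (28789 + 15016)/(37647 + 2*I*√4346) = 43805/(37647 + 2*I*√4346)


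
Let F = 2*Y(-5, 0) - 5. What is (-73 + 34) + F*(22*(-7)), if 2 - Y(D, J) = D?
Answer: -1425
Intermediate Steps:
Y(D, J) = 2 - D
F = 9 (F = 2*(2 - 1*(-5)) - 5 = 2*(2 + 5) - 5 = 2*7 - 5 = 14 - 5 = 9)
(-73 + 34) + F*(22*(-7)) = (-73 + 34) + 9*(22*(-7)) = -39 + 9*(-154) = -39 - 1386 = -1425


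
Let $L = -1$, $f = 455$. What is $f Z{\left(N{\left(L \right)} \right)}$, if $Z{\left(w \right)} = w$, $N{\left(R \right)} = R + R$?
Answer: $-910$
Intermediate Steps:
$N{\left(R \right)} = 2 R$
$f Z{\left(N{\left(L \right)} \right)} = 455 \cdot 2 \left(-1\right) = 455 \left(-2\right) = -910$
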